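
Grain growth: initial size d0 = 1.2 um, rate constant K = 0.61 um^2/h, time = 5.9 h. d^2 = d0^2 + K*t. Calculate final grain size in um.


d^2 = 1.2^2 + 0.61*5.9 = 5.039
d = sqrt(5.039) = 2.24 um

2.24


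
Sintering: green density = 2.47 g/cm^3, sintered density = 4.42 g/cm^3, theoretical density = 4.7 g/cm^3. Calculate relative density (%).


Relative = 4.42 / 4.7 * 100 = 94.0%

94.0


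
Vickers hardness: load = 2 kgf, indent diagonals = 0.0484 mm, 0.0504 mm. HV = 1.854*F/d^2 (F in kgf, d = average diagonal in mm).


d_avg = (0.0484+0.0504)/2 = 0.0494 mm
HV = 1.854*2/0.0494^2 = 1519

1519


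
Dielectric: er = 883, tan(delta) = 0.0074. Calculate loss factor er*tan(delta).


Loss = 883 * 0.0074 = 6.534

6.534


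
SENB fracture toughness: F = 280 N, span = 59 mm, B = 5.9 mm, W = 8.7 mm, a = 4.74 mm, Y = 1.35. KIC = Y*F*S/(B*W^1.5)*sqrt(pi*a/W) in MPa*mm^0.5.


KIC = 1.35*280*59/(5.9*8.7^1.5)*sqrt(pi*4.74/8.7) = 192.72

192.72


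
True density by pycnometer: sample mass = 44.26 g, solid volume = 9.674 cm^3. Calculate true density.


TD = 44.26 / 9.674 = 4.575 g/cm^3

4.575


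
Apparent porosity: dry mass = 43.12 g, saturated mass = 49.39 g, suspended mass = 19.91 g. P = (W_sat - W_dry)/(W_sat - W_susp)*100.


P = (49.39 - 43.12) / (49.39 - 19.91) * 100 = 6.27 / 29.48 * 100 = 21.3%

21.3


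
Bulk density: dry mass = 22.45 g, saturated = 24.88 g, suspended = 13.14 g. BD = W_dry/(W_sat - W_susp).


BD = 22.45 / (24.88 - 13.14) = 22.45 / 11.74 = 1.912 g/cm^3

1.912


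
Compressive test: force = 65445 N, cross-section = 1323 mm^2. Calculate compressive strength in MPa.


CS = 65445 / 1323 = 49.5 MPa

49.5


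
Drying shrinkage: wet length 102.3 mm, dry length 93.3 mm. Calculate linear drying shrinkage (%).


DS = (102.3 - 93.3) / 102.3 * 100 = 8.8%

8.8


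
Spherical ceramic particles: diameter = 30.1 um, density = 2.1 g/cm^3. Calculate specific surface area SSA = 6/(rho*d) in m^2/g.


SSA = 6 / (2.1 * 30.1) = 0.095 m^2/g

0.095


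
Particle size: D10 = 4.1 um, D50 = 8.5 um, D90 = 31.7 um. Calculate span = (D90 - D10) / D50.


Span = (31.7 - 4.1) / 8.5 = 27.6 / 8.5 = 3.247

3.247


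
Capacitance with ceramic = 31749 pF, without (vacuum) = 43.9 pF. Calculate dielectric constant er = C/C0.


er = 31749 / 43.9 = 723.21

723.21


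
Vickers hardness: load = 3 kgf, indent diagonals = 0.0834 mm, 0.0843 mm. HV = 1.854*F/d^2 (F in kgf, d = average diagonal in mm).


d_avg = (0.0834+0.0843)/2 = 0.08385 mm
HV = 1.854*3/0.08385^2 = 791

791


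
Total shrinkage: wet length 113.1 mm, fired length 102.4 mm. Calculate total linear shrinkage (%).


TS = (113.1 - 102.4) / 113.1 * 100 = 9.46%

9.46


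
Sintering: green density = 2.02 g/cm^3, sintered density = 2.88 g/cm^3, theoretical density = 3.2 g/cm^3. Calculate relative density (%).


Relative = 2.88 / 3.2 * 100 = 90.0%

90.0


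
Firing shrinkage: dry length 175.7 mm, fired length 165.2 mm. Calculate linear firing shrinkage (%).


FS = (175.7 - 165.2) / 175.7 * 100 = 5.98%

5.98


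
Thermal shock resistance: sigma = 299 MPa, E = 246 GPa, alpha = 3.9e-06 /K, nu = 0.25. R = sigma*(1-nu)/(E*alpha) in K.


R = 299*(1-0.25)/(246*1000*3.9e-06) = 234 K

234


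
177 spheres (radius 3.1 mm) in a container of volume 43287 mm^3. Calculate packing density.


V_sphere = 4/3*pi*3.1^3 = 124.7882 mm^3
Total V = 177*124.7882 = 22087.5114 mm^3
PD = 22087.5114 / 43287 = 0.51

0.51


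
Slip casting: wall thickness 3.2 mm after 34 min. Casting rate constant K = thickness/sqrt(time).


K = 3.2 / sqrt(34) = 3.2 / 5.831 = 0.549 mm/min^0.5

0.549


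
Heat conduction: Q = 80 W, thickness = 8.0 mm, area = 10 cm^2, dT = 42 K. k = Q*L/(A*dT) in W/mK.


k = 80*8.0/1000/(10/10000*42) = 15.24 W/mK

15.24


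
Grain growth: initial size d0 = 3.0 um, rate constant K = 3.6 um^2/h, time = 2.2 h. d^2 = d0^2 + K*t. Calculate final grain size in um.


d^2 = 3.0^2 + 3.6*2.2 = 16.92
d = sqrt(16.92) = 4.11 um

4.11


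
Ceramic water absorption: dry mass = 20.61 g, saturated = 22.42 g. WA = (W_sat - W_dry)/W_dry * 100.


WA = (22.42 - 20.61) / 20.61 * 100 = 8.78%

8.78


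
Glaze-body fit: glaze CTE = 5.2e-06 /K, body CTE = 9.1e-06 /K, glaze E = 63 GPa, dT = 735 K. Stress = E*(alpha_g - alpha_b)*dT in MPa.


Stress = 63*1000*(5.2e-06 - 9.1e-06)*735 = -180.6 MPa

-180.6


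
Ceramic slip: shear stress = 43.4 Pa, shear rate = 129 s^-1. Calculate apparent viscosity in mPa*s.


eta = tau/gamma * 1000 = 43.4/129 * 1000 = 336.4 mPa*s

336.4


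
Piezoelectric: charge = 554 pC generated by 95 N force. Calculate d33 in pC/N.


d33 = 554 / 95 = 5.8 pC/N

5.8


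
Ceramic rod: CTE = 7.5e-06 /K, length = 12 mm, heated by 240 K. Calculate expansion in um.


dL = 7.5e-06 * 12 * 240 * 1000 = 21.6 um

21.6


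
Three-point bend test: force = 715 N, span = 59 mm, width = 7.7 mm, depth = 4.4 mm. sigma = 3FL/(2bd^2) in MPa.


sigma = 3*715*59/(2*7.7*4.4^2) = 424.5 MPa

424.5


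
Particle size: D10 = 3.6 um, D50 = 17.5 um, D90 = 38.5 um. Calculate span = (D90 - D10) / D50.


Span = (38.5 - 3.6) / 17.5 = 34.9 / 17.5 = 1.994

1.994


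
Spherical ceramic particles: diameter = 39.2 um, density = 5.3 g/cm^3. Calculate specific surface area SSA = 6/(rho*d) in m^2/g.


SSA = 6 / (5.3 * 39.2) = 0.029 m^2/g

0.029


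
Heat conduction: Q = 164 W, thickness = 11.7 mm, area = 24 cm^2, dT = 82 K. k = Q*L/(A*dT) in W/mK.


k = 164*11.7/1000/(24/10000*82) = 9.75 W/mK

9.75


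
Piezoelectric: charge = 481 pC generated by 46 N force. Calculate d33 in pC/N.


d33 = 481 / 46 = 10.5 pC/N

10.5


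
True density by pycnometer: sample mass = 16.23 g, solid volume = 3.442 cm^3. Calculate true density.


TD = 16.23 / 3.442 = 4.715 g/cm^3

4.715


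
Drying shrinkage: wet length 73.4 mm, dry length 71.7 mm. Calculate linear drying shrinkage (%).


DS = (73.4 - 71.7) / 73.4 * 100 = 2.32%

2.32


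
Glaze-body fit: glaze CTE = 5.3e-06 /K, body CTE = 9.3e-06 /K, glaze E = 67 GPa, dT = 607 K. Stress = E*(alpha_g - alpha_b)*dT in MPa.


Stress = 67*1000*(5.3e-06 - 9.3e-06)*607 = -162.7 MPa

-162.7


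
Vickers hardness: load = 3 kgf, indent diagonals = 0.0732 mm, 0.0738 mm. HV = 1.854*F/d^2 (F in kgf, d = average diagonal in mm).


d_avg = (0.0732+0.0738)/2 = 0.0735 mm
HV = 1.854*3/0.0735^2 = 1030

1030


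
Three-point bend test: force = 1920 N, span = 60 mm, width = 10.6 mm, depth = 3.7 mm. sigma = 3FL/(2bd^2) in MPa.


sigma = 3*1920*60/(2*10.6*3.7^2) = 1190.8 MPa

1190.8


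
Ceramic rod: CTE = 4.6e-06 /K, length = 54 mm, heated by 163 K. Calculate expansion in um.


dL = 4.6e-06 * 54 * 163 * 1000 = 40.489 um

40.489


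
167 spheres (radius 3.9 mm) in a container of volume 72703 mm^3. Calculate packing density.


V_sphere = 4/3*pi*3.9^3 = 248.4748 mm^3
Total V = 167*248.4748 = 41495.2916 mm^3
PD = 41495.2916 / 72703 = 0.571

0.571


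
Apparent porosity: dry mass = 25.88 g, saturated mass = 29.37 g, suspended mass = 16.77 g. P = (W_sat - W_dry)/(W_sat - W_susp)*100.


P = (29.37 - 25.88) / (29.37 - 16.77) * 100 = 3.49 / 12.6 * 100 = 27.7%

27.7


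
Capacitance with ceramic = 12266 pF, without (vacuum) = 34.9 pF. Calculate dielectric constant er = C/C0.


er = 12266 / 34.9 = 351.46

351.46


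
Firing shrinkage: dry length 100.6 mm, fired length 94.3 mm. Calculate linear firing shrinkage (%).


FS = (100.6 - 94.3) / 100.6 * 100 = 6.26%

6.26


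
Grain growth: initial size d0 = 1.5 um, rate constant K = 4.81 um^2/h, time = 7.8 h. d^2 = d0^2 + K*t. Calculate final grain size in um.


d^2 = 1.5^2 + 4.81*7.8 = 39.768
d = sqrt(39.768) = 6.31 um

6.31


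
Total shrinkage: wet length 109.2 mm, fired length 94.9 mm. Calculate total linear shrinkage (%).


TS = (109.2 - 94.9) / 109.2 * 100 = 13.1%

13.1


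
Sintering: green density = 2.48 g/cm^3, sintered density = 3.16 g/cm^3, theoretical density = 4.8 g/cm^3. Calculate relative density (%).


Relative = 3.16 / 4.8 * 100 = 65.8%

65.8


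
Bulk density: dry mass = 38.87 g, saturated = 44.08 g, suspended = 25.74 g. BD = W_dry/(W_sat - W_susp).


BD = 38.87 / (44.08 - 25.74) = 38.87 / 18.34 = 2.119 g/cm^3

2.119


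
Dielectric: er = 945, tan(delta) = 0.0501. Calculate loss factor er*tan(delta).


Loss = 945 * 0.0501 = 47.345

47.345


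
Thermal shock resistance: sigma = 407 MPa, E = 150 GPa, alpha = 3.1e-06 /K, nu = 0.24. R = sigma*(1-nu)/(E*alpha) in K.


R = 407*(1-0.24)/(150*1000*3.1e-06) = 665 K

665


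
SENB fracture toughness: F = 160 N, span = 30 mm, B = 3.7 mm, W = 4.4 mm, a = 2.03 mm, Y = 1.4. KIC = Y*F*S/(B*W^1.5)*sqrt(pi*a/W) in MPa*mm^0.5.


KIC = 1.4*160*30/(3.7*4.4^1.5)*sqrt(pi*2.03/4.4) = 236.91

236.91


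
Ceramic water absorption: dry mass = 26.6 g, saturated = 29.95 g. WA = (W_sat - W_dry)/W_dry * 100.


WA = (29.95 - 26.6) / 26.6 * 100 = 12.59%

12.59


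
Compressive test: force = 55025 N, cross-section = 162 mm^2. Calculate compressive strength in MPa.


CS = 55025 / 162 = 339.7 MPa

339.7


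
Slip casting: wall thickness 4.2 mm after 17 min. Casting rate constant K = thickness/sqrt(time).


K = 4.2 / sqrt(17) = 4.2 / 4.1231 = 1.019 mm/min^0.5

1.019


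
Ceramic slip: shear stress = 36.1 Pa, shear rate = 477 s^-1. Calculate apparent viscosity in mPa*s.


eta = tau/gamma * 1000 = 36.1/477 * 1000 = 75.7 mPa*s

75.7


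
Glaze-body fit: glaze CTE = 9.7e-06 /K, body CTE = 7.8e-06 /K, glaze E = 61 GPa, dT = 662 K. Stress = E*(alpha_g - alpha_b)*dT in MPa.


Stress = 61*1000*(9.7e-06 - 7.8e-06)*662 = 76.7 MPa

76.7


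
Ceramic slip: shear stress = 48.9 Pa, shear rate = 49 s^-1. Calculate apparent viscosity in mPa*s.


eta = tau/gamma * 1000 = 48.9/49 * 1000 = 998.0 mPa*s

998.0


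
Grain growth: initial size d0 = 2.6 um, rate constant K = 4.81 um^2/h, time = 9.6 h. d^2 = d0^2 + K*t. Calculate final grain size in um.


d^2 = 2.6^2 + 4.81*9.6 = 52.936
d = sqrt(52.936) = 7.28 um

7.28


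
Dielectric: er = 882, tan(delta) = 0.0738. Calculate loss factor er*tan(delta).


Loss = 882 * 0.0738 = 65.092

65.092


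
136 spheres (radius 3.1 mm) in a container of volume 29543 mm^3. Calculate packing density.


V_sphere = 4/3*pi*3.1^3 = 124.7882 mm^3
Total V = 136*124.7882 = 16971.1952 mm^3
PD = 16971.1952 / 29543 = 0.574

0.574


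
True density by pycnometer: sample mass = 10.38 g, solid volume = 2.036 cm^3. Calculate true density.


TD = 10.38 / 2.036 = 5.098 g/cm^3

5.098


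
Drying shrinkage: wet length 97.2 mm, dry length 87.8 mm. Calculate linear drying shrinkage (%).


DS = (97.2 - 87.8) / 97.2 * 100 = 9.67%

9.67


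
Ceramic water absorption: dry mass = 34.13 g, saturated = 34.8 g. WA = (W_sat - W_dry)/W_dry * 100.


WA = (34.8 - 34.13) / 34.13 * 100 = 1.96%

1.96


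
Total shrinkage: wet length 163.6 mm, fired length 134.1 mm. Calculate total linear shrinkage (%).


TS = (163.6 - 134.1) / 163.6 * 100 = 18.03%

18.03


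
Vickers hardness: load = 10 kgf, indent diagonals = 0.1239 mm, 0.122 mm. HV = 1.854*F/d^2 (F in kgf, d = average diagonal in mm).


d_avg = (0.1239+0.122)/2 = 0.12295 mm
HV = 1.854*10/0.12295^2 = 1226

1226


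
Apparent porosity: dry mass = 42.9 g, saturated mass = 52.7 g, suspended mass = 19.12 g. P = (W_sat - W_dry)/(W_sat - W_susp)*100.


P = (52.7 - 42.9) / (52.7 - 19.12) * 100 = 9.8 / 33.58 * 100 = 29.2%

29.2


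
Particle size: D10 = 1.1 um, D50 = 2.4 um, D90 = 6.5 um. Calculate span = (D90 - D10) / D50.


Span = (6.5 - 1.1) / 2.4 = 5.4 / 2.4 = 2.25

2.25


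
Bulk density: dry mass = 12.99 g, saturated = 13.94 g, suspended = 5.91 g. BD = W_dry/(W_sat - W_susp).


BD = 12.99 / (13.94 - 5.91) = 12.99 / 8.03 = 1.618 g/cm^3

1.618


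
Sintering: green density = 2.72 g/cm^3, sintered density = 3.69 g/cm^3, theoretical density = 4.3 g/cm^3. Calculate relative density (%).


Relative = 3.69 / 4.3 * 100 = 85.8%

85.8


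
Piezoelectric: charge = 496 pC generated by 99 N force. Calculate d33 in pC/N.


d33 = 496 / 99 = 5.0 pC/N

5.0


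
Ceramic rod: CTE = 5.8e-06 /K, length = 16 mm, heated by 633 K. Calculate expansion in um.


dL = 5.8e-06 * 16 * 633 * 1000 = 58.742 um

58.742


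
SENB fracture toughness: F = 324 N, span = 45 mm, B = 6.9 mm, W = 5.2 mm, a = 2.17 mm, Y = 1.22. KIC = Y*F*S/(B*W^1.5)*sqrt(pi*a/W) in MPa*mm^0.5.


KIC = 1.22*324*45/(6.9*5.2^1.5)*sqrt(pi*2.17/5.2) = 248.92

248.92


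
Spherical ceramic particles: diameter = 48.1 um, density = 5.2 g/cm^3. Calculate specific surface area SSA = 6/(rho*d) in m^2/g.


SSA = 6 / (5.2 * 48.1) = 0.024 m^2/g

0.024


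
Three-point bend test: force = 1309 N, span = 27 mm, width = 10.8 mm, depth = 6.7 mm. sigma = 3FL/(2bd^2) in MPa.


sigma = 3*1309*27/(2*10.8*6.7^2) = 109.4 MPa

109.4


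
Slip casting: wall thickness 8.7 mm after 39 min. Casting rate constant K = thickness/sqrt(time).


K = 8.7 / sqrt(39) = 8.7 / 6.245 = 1.393 mm/min^0.5

1.393


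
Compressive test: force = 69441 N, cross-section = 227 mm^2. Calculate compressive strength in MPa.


CS = 69441 / 227 = 305.9 MPa

305.9


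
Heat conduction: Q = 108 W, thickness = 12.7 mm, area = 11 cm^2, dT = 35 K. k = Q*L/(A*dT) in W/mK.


k = 108*12.7/1000/(11/10000*35) = 35.63 W/mK

35.63


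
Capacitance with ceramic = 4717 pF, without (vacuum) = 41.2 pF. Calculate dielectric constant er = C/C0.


er = 4717 / 41.2 = 114.49

114.49


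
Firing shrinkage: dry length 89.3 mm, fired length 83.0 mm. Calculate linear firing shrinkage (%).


FS = (89.3 - 83.0) / 89.3 * 100 = 7.05%

7.05


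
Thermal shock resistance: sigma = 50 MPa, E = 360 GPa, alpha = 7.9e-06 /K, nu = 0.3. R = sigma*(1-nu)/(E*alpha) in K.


R = 50*(1-0.3)/(360*1000*7.9e-06) = 12 K

12


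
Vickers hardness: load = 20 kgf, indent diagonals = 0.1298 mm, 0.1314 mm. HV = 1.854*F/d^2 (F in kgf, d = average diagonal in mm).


d_avg = (0.1298+0.1314)/2 = 0.1306 mm
HV = 1.854*20/0.1306^2 = 2174

2174


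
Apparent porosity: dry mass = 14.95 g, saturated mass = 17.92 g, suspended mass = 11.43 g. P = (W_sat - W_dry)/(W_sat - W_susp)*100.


P = (17.92 - 14.95) / (17.92 - 11.43) * 100 = 2.97 / 6.49 * 100 = 45.8%

45.8


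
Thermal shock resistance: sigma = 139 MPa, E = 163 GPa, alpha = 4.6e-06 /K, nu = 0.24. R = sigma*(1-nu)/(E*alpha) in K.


R = 139*(1-0.24)/(163*1000*4.6e-06) = 141 K

141


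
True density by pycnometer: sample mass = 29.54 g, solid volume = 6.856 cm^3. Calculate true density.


TD = 29.54 / 6.856 = 4.309 g/cm^3

4.309


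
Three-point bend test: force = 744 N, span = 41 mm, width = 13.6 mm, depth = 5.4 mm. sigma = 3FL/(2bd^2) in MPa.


sigma = 3*744*41/(2*13.6*5.4^2) = 115.4 MPa

115.4


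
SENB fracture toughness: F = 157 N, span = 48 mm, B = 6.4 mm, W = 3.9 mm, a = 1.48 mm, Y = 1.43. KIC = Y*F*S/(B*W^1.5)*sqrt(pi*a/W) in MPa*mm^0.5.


KIC = 1.43*157*48/(6.4*3.9^1.5)*sqrt(pi*1.48/3.9) = 238.71

238.71


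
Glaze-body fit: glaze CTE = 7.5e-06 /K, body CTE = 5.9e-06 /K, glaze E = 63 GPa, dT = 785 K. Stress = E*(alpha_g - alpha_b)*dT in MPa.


Stress = 63*1000*(7.5e-06 - 5.9e-06)*785 = 79.1 MPa

79.1


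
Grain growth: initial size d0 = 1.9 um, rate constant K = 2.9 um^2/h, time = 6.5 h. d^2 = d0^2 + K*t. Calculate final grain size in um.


d^2 = 1.9^2 + 2.9*6.5 = 22.46
d = sqrt(22.46) = 4.74 um

4.74


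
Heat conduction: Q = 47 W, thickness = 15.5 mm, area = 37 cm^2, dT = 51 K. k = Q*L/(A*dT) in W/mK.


k = 47*15.5/1000/(37/10000*51) = 3.86 W/mK

3.86


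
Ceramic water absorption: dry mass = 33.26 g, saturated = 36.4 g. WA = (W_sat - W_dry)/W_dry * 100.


WA = (36.4 - 33.26) / 33.26 * 100 = 9.44%

9.44


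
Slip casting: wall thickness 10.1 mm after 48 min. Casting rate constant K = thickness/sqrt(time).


K = 10.1 / sqrt(48) = 10.1 / 6.9282 = 1.458 mm/min^0.5

1.458


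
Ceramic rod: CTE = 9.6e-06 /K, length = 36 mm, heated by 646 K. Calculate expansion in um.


dL = 9.6e-06 * 36 * 646 * 1000 = 223.258 um

223.258


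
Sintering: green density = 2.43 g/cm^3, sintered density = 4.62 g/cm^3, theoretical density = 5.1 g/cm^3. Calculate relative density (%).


Relative = 4.62 / 5.1 * 100 = 90.6%

90.6


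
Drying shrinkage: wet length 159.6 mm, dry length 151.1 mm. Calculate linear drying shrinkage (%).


DS = (159.6 - 151.1) / 159.6 * 100 = 5.33%

5.33


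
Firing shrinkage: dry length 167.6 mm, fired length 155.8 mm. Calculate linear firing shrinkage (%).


FS = (167.6 - 155.8) / 167.6 * 100 = 7.04%

7.04


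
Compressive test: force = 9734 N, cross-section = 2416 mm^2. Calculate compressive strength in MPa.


CS = 9734 / 2416 = 4.0 MPa

4.0


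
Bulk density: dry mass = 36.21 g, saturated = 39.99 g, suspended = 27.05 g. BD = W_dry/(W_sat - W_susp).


BD = 36.21 / (39.99 - 27.05) = 36.21 / 12.94 = 2.798 g/cm^3

2.798


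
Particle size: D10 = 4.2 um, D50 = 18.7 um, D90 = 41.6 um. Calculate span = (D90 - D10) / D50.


Span = (41.6 - 4.2) / 18.7 = 37.4 / 18.7 = 2.0

2.0


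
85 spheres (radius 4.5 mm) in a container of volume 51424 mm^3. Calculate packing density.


V_sphere = 4/3*pi*4.5^3 = 381.7035 mm^3
Total V = 85*381.7035 = 32444.7975 mm^3
PD = 32444.7975 / 51424 = 0.631

0.631


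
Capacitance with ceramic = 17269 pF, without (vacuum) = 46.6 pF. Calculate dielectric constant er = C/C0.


er = 17269 / 46.6 = 370.58

370.58


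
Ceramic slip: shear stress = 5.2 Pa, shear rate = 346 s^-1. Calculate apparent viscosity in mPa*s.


eta = tau/gamma * 1000 = 5.2/346 * 1000 = 15.0 mPa*s

15.0


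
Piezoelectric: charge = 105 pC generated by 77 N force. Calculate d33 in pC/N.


d33 = 105 / 77 = 1.4 pC/N

1.4


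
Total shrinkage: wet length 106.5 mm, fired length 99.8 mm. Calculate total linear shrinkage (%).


TS = (106.5 - 99.8) / 106.5 * 100 = 6.29%

6.29


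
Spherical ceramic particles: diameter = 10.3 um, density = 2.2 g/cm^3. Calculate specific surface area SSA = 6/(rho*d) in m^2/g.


SSA = 6 / (2.2 * 10.3) = 0.265 m^2/g

0.265


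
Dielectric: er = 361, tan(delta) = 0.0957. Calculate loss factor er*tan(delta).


Loss = 361 * 0.0957 = 34.548

34.548


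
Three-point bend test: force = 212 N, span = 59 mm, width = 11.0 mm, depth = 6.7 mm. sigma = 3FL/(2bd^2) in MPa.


sigma = 3*212*59/(2*11.0*6.7^2) = 38.0 MPa

38.0


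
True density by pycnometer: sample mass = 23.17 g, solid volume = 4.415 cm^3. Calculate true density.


TD = 23.17 / 4.415 = 5.248 g/cm^3

5.248


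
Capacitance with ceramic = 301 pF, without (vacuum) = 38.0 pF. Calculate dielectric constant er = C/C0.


er = 301 / 38.0 = 7.92

7.92


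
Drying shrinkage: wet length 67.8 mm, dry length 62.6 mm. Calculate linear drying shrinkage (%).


DS = (67.8 - 62.6) / 67.8 * 100 = 7.67%

7.67


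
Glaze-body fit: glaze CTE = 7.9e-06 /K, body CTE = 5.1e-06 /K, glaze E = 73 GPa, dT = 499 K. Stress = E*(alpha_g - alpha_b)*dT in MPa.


Stress = 73*1000*(7.9e-06 - 5.1e-06)*499 = 102.0 MPa

102.0


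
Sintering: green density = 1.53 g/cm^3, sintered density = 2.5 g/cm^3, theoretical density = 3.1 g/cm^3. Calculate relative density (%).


Relative = 2.5 / 3.1 * 100 = 80.6%

80.6


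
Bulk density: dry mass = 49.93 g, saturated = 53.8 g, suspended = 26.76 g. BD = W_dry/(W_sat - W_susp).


BD = 49.93 / (53.8 - 26.76) = 49.93 / 27.04 = 1.847 g/cm^3

1.847


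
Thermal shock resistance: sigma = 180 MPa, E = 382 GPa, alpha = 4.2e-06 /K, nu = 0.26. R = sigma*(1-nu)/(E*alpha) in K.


R = 180*(1-0.26)/(382*1000*4.2e-06) = 83 K

83


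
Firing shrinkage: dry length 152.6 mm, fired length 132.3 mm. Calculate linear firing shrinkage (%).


FS = (152.6 - 132.3) / 152.6 * 100 = 13.3%

13.3


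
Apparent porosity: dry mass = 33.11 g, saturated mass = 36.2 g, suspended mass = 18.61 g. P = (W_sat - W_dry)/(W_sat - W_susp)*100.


P = (36.2 - 33.11) / (36.2 - 18.61) * 100 = 3.09 / 17.59 * 100 = 17.6%

17.6


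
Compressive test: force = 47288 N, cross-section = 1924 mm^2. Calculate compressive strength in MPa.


CS = 47288 / 1924 = 24.6 MPa

24.6


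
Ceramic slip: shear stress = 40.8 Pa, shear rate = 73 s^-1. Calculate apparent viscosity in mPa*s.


eta = tau/gamma * 1000 = 40.8/73 * 1000 = 558.9 mPa*s

558.9


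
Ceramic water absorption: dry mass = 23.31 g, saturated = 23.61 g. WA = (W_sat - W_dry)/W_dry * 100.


WA = (23.61 - 23.31) / 23.31 * 100 = 1.29%

1.29


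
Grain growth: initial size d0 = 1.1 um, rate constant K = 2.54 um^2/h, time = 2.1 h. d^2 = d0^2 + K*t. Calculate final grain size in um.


d^2 = 1.1^2 + 2.54*2.1 = 6.544
d = sqrt(6.544) = 2.56 um

2.56


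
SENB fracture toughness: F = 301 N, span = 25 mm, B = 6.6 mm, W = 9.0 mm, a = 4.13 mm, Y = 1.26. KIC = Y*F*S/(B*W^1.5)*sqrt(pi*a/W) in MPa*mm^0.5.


KIC = 1.26*301*25/(6.6*9.0^1.5)*sqrt(pi*4.13/9.0) = 63.88

63.88


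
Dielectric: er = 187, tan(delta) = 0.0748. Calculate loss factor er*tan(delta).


Loss = 187 * 0.0748 = 13.988

13.988


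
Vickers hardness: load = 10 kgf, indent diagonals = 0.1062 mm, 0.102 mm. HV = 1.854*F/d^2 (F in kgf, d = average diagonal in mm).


d_avg = (0.1062+0.102)/2 = 0.1041 mm
HV = 1.854*10/0.1041^2 = 1711

1711


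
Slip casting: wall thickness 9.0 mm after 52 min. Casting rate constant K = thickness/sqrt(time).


K = 9.0 / sqrt(52) = 9.0 / 7.2111 = 1.248 mm/min^0.5

1.248


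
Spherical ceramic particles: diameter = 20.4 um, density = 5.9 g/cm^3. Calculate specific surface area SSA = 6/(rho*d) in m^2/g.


SSA = 6 / (5.9 * 20.4) = 0.05 m^2/g

0.05


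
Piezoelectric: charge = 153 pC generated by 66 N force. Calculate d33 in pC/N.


d33 = 153 / 66 = 2.3 pC/N

2.3


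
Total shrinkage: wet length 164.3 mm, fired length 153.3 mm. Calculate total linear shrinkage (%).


TS = (164.3 - 153.3) / 164.3 * 100 = 6.7%

6.7


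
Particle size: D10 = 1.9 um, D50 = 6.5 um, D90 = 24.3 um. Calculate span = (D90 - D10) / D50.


Span = (24.3 - 1.9) / 6.5 = 22.4 / 6.5 = 3.446

3.446


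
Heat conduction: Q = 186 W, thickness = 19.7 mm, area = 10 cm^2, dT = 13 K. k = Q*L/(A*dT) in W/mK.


k = 186*19.7/1000/(10/10000*13) = 281.86 W/mK

281.86


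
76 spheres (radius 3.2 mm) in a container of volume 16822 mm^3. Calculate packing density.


V_sphere = 4/3*pi*3.2^3 = 137.2583 mm^3
Total V = 76*137.2583 = 10431.6308 mm^3
PD = 10431.6308 / 16822 = 0.62

0.62


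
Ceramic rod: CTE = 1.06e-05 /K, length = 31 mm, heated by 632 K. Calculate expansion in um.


dL = 1.06e-05 * 31 * 632 * 1000 = 207.675 um

207.675


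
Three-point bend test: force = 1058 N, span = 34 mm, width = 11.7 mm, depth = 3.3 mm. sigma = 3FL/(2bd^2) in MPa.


sigma = 3*1058*34/(2*11.7*3.3^2) = 423.5 MPa

423.5


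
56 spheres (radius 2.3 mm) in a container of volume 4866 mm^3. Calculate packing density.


V_sphere = 4/3*pi*2.3^3 = 50.965 mm^3
Total V = 56*50.965 = 2854.04 mm^3
PD = 2854.04 / 4866 = 0.587

0.587


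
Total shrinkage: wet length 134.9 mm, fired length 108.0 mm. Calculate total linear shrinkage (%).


TS = (134.9 - 108.0) / 134.9 * 100 = 19.94%

19.94


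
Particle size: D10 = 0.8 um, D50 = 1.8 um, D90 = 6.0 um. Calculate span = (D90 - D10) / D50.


Span = (6.0 - 0.8) / 1.8 = 5.2 / 1.8 = 2.889

2.889


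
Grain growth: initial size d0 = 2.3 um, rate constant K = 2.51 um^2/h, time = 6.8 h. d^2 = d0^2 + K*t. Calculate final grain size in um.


d^2 = 2.3^2 + 2.51*6.8 = 22.358
d = sqrt(22.358) = 4.73 um

4.73


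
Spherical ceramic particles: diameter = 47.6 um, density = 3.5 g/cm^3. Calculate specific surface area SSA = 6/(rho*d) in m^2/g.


SSA = 6 / (3.5 * 47.6) = 0.036 m^2/g

0.036


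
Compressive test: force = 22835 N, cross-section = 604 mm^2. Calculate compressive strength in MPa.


CS = 22835 / 604 = 37.8 MPa

37.8


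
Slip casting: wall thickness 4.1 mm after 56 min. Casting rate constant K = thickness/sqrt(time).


K = 4.1 / sqrt(56) = 4.1 / 7.4833 = 0.548 mm/min^0.5

0.548


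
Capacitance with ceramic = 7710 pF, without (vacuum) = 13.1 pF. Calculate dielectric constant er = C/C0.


er = 7710 / 13.1 = 588.55

588.55


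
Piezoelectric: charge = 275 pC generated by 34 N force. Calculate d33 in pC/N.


d33 = 275 / 34 = 8.1 pC/N

8.1


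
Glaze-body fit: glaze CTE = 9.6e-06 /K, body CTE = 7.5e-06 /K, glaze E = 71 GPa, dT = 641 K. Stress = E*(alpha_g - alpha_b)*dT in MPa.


Stress = 71*1000*(9.6e-06 - 7.5e-06)*641 = 95.6 MPa

95.6


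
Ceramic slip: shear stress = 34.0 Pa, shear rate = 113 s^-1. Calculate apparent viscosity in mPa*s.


eta = tau/gamma * 1000 = 34.0/113 * 1000 = 300.9 mPa*s

300.9


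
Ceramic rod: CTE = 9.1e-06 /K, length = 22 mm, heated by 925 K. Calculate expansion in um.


dL = 9.1e-06 * 22 * 925 * 1000 = 185.185 um

185.185


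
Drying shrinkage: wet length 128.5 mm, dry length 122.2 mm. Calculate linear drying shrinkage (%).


DS = (128.5 - 122.2) / 128.5 * 100 = 4.9%

4.9


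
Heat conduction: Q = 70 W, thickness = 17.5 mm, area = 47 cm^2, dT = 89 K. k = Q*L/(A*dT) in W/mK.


k = 70*17.5/1000/(47/10000*89) = 2.93 W/mK

2.93


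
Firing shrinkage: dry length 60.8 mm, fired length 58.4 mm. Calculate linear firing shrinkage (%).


FS = (60.8 - 58.4) / 60.8 * 100 = 3.95%

3.95


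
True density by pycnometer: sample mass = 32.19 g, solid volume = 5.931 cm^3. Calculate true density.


TD = 32.19 / 5.931 = 5.427 g/cm^3

5.427


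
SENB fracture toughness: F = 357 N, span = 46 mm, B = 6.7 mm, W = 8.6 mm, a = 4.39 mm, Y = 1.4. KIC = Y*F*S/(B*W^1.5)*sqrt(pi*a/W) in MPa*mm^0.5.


KIC = 1.4*357*46/(6.7*8.6^1.5)*sqrt(pi*4.39/8.6) = 172.3

172.3


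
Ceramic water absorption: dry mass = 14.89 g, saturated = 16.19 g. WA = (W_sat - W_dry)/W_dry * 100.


WA = (16.19 - 14.89) / 14.89 * 100 = 8.73%

8.73


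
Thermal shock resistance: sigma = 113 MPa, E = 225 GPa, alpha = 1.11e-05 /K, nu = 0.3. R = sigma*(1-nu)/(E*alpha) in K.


R = 113*(1-0.3)/(225*1000*1.11e-05) = 32 K

32


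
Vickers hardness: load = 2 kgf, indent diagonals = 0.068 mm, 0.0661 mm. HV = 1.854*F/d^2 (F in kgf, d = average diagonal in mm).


d_avg = (0.068+0.0661)/2 = 0.06705 mm
HV = 1.854*2/0.06705^2 = 825

825


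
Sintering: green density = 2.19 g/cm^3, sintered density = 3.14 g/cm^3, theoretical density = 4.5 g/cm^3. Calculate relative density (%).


Relative = 3.14 / 4.5 * 100 = 69.8%

69.8


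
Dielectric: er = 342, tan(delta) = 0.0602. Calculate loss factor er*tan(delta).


Loss = 342 * 0.0602 = 20.588

20.588


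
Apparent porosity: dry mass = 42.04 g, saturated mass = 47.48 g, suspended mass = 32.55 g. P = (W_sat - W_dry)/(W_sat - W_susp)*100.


P = (47.48 - 42.04) / (47.48 - 32.55) * 100 = 5.44 / 14.93 * 100 = 36.4%

36.4


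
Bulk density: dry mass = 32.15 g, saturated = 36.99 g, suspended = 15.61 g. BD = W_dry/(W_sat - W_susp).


BD = 32.15 / (36.99 - 15.61) = 32.15 / 21.38 = 1.504 g/cm^3

1.504


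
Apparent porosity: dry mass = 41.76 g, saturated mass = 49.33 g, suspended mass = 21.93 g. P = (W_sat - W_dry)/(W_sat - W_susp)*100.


P = (49.33 - 41.76) / (49.33 - 21.93) * 100 = 7.57 / 27.4 * 100 = 27.6%

27.6


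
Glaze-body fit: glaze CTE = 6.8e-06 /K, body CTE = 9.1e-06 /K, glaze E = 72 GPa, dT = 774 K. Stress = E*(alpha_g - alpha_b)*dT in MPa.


Stress = 72*1000*(6.8e-06 - 9.1e-06)*774 = -128.2 MPa

-128.2


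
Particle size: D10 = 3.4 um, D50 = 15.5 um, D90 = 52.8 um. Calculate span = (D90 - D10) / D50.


Span = (52.8 - 3.4) / 15.5 = 49.4 / 15.5 = 3.187

3.187


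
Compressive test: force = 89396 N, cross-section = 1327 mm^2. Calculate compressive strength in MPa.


CS = 89396 / 1327 = 67.4 MPa

67.4


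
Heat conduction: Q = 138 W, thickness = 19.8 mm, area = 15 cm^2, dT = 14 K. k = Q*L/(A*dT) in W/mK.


k = 138*19.8/1000/(15/10000*14) = 130.11 W/mK

130.11


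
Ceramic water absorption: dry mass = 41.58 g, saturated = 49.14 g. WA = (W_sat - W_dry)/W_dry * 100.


WA = (49.14 - 41.58) / 41.58 * 100 = 18.18%

18.18


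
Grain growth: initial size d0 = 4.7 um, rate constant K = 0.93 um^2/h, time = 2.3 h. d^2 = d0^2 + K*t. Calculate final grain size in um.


d^2 = 4.7^2 + 0.93*2.3 = 24.229
d = sqrt(24.229) = 4.92 um

4.92


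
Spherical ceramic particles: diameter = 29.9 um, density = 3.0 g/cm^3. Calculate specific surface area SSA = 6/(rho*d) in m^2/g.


SSA = 6 / (3.0 * 29.9) = 0.067 m^2/g

0.067


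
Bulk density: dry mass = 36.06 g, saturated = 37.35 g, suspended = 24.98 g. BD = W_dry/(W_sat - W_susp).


BD = 36.06 / (37.35 - 24.98) = 36.06 / 12.37 = 2.915 g/cm^3

2.915


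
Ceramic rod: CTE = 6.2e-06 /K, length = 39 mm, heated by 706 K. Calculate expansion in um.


dL = 6.2e-06 * 39 * 706 * 1000 = 170.711 um

170.711


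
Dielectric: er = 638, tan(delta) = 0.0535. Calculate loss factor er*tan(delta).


Loss = 638 * 0.0535 = 34.133

34.133


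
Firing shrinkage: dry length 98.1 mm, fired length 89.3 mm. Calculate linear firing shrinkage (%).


FS = (98.1 - 89.3) / 98.1 * 100 = 8.97%

8.97


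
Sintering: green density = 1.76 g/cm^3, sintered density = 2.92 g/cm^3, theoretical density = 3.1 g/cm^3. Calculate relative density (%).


Relative = 2.92 / 3.1 * 100 = 94.2%

94.2


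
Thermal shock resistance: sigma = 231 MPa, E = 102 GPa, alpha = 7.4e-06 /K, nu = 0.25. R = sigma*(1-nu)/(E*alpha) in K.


R = 231*(1-0.25)/(102*1000*7.4e-06) = 230 K

230


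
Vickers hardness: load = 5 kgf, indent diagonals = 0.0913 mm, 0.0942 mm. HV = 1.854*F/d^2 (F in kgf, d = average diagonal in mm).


d_avg = (0.0913+0.0942)/2 = 0.09275 mm
HV = 1.854*5/0.09275^2 = 1078

1078


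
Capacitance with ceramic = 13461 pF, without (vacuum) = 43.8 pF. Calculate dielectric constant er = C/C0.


er = 13461 / 43.8 = 307.33

307.33


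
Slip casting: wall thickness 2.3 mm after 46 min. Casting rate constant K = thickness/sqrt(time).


K = 2.3 / sqrt(46) = 2.3 / 6.7823 = 0.339 mm/min^0.5

0.339


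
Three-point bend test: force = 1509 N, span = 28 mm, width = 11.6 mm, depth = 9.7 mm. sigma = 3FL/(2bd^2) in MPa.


sigma = 3*1509*28/(2*11.6*9.7^2) = 58.1 MPa

58.1


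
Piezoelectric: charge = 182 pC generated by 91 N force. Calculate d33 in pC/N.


d33 = 182 / 91 = 2.0 pC/N

2.0


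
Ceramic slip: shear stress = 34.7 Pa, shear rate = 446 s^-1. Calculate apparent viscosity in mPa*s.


eta = tau/gamma * 1000 = 34.7/446 * 1000 = 77.8 mPa*s

77.8


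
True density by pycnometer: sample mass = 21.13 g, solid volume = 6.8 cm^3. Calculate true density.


TD = 21.13 / 6.8 = 3.107 g/cm^3

3.107


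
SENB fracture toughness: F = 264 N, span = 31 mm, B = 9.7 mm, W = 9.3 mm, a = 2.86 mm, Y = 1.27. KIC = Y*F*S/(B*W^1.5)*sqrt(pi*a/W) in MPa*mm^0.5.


KIC = 1.27*264*31/(9.7*9.3^1.5)*sqrt(pi*2.86/9.3) = 37.14

37.14


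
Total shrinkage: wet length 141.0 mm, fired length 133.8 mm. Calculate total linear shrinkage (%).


TS = (141.0 - 133.8) / 141.0 * 100 = 5.11%

5.11


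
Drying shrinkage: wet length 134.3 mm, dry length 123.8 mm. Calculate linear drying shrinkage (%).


DS = (134.3 - 123.8) / 134.3 * 100 = 7.82%

7.82


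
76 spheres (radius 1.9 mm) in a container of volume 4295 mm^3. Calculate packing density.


V_sphere = 4/3*pi*1.9^3 = 28.7309 mm^3
Total V = 76*28.7309 = 2183.5484 mm^3
PD = 2183.5484 / 4295 = 0.508

0.508


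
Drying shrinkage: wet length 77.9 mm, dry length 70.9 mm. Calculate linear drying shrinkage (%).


DS = (77.9 - 70.9) / 77.9 * 100 = 8.99%

8.99


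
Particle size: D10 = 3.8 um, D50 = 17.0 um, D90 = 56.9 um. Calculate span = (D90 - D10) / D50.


Span = (56.9 - 3.8) / 17.0 = 53.1 / 17.0 = 3.124

3.124


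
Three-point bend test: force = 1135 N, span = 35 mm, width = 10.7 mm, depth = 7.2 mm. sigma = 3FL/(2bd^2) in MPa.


sigma = 3*1135*35/(2*10.7*7.2^2) = 107.4 MPa

107.4


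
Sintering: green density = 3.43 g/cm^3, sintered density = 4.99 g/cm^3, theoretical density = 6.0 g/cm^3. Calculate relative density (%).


Relative = 4.99 / 6.0 * 100 = 83.2%

83.2


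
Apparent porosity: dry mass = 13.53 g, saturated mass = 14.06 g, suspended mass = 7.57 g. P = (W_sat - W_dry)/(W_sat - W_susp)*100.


P = (14.06 - 13.53) / (14.06 - 7.57) * 100 = 0.53 / 6.49 * 100 = 8.2%

8.2


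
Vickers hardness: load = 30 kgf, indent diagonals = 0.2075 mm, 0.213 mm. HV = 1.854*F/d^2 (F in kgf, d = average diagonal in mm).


d_avg = (0.2075+0.213)/2 = 0.21025 mm
HV = 1.854*30/0.21025^2 = 1258

1258


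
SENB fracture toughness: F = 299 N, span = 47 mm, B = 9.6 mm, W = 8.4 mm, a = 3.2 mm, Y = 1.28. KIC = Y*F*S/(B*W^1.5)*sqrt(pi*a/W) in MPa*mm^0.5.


KIC = 1.28*299*47/(9.6*8.4^1.5)*sqrt(pi*3.2/8.4) = 84.2

84.2


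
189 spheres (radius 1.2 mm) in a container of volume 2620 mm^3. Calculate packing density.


V_sphere = 4/3*pi*1.2^3 = 7.2382 mm^3
Total V = 189*7.2382 = 1368.0198 mm^3
PD = 1368.0198 / 2620 = 0.522

0.522


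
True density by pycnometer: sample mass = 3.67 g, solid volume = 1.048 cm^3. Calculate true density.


TD = 3.67 / 1.048 = 3.502 g/cm^3

3.502


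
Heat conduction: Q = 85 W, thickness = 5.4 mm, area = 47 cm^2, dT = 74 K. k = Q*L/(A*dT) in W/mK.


k = 85*5.4/1000/(47/10000*74) = 1.32 W/mK

1.32


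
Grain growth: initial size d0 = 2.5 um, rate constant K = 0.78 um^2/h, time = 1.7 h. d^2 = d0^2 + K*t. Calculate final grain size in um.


d^2 = 2.5^2 + 0.78*1.7 = 7.576
d = sqrt(7.576) = 2.75 um

2.75


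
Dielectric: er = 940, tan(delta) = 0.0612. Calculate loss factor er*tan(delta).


Loss = 940 * 0.0612 = 57.528

57.528


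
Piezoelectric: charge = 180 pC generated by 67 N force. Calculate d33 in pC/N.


d33 = 180 / 67 = 2.7 pC/N

2.7


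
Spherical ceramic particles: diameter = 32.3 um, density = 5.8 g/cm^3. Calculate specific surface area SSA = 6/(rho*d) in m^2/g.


SSA = 6 / (5.8 * 32.3) = 0.032 m^2/g

0.032


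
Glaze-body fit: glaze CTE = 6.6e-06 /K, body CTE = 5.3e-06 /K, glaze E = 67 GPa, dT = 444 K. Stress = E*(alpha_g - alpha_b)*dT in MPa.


Stress = 67*1000*(6.6e-06 - 5.3e-06)*444 = 38.7 MPa

38.7


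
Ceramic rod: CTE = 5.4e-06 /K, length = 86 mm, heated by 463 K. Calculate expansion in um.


dL = 5.4e-06 * 86 * 463 * 1000 = 215.017 um

215.017


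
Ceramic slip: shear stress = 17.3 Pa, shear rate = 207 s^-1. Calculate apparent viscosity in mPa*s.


eta = tau/gamma * 1000 = 17.3/207 * 1000 = 83.6 mPa*s

83.6


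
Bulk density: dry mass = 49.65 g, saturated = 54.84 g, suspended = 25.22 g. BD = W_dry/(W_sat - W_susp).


BD = 49.65 / (54.84 - 25.22) = 49.65 / 29.62 = 1.676 g/cm^3

1.676


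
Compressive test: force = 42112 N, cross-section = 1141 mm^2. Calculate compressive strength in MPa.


CS = 42112 / 1141 = 36.9 MPa

36.9


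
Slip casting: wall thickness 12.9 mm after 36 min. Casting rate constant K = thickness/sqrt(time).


K = 12.9 / sqrt(36) = 12.9 / 6.0 = 2.15 mm/min^0.5

2.15


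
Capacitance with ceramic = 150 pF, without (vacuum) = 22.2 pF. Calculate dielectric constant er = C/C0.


er = 150 / 22.2 = 6.76

6.76


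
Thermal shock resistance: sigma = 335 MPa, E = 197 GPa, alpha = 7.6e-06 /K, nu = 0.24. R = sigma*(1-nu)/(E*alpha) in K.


R = 335*(1-0.24)/(197*1000*7.6e-06) = 170 K

170


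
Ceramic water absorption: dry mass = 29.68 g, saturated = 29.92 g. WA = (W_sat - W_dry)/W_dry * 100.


WA = (29.92 - 29.68) / 29.68 * 100 = 0.81%

0.81


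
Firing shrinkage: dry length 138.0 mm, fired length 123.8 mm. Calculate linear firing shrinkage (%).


FS = (138.0 - 123.8) / 138.0 * 100 = 10.29%

10.29


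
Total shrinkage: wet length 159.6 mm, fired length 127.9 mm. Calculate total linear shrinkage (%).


TS = (159.6 - 127.9) / 159.6 * 100 = 19.86%

19.86


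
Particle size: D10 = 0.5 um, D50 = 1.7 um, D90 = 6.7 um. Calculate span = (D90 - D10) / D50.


Span = (6.7 - 0.5) / 1.7 = 6.2 / 1.7 = 3.647

3.647


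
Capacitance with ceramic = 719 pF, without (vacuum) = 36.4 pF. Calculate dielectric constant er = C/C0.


er = 719 / 36.4 = 19.75

19.75


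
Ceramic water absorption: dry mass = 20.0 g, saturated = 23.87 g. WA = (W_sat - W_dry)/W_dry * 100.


WA = (23.87 - 20.0) / 20.0 * 100 = 19.35%

19.35


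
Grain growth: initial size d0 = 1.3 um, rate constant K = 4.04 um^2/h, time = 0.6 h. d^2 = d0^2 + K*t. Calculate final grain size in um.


d^2 = 1.3^2 + 4.04*0.6 = 4.114
d = sqrt(4.114) = 2.03 um

2.03


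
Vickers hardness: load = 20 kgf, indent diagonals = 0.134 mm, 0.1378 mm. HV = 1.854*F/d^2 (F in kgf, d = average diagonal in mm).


d_avg = (0.134+0.1378)/2 = 0.1359 mm
HV = 1.854*20/0.1359^2 = 2008

2008


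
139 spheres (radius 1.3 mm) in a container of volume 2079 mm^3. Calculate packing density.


V_sphere = 4/3*pi*1.3^3 = 9.2028 mm^3
Total V = 139*9.2028 = 1279.1892 mm^3
PD = 1279.1892 / 2079 = 0.615

0.615


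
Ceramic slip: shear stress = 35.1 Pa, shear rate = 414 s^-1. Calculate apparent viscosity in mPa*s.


eta = tau/gamma * 1000 = 35.1/414 * 1000 = 84.8 mPa*s

84.8


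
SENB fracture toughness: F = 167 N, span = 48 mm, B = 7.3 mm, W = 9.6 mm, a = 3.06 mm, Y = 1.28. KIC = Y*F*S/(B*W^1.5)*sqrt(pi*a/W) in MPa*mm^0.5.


KIC = 1.28*167*48/(7.3*9.6^1.5)*sqrt(pi*3.06/9.6) = 47.29

47.29


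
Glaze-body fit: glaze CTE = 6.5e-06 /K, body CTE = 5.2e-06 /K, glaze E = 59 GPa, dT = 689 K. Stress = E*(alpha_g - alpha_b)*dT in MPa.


Stress = 59*1000*(6.5e-06 - 5.2e-06)*689 = 52.8 MPa

52.8


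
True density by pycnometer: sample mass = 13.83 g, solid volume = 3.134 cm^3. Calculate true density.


TD = 13.83 / 3.134 = 4.413 g/cm^3

4.413


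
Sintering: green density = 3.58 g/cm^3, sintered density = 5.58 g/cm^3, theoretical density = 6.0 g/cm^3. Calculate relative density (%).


Relative = 5.58 / 6.0 * 100 = 93.0%

93.0


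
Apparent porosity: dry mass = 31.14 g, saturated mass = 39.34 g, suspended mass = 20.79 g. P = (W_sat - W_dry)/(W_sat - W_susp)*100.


P = (39.34 - 31.14) / (39.34 - 20.79) * 100 = 8.2 / 18.55 * 100 = 44.2%

44.2


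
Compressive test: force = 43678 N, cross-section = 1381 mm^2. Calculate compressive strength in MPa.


CS = 43678 / 1381 = 31.6 MPa

31.6


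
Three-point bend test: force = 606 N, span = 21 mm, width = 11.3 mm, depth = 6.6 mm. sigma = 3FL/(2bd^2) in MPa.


sigma = 3*606*21/(2*11.3*6.6^2) = 38.8 MPa

38.8


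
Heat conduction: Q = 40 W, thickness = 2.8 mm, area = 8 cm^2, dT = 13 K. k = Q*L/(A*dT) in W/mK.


k = 40*2.8/1000/(8/10000*13) = 10.77 W/mK

10.77


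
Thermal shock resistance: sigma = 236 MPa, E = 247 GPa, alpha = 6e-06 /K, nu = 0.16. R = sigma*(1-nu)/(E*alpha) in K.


R = 236*(1-0.16)/(247*1000*6e-06) = 134 K

134


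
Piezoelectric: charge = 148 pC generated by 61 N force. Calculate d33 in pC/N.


d33 = 148 / 61 = 2.4 pC/N

2.4


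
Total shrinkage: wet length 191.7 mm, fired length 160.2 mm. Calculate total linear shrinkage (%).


TS = (191.7 - 160.2) / 191.7 * 100 = 16.43%

16.43


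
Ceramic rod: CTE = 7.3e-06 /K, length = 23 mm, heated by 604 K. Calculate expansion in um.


dL = 7.3e-06 * 23 * 604 * 1000 = 101.412 um

101.412


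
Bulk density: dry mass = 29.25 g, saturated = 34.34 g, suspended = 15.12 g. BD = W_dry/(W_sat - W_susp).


BD = 29.25 / (34.34 - 15.12) = 29.25 / 19.22 = 1.522 g/cm^3

1.522
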